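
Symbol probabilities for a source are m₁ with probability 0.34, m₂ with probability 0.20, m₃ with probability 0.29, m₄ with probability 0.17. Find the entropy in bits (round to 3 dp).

H = −Σ pᵢ log₂ pᵢ.
−0.34·log₂(0.34) = 0.5292
−0.20·log₂(0.20) = 0.4644
−0.29·log₂(0.29) = 0.5179
−0.17·log₂(0.17) = 0.4346
Sum ≈ 1.9461 → 1.946 bits.

1.946 bits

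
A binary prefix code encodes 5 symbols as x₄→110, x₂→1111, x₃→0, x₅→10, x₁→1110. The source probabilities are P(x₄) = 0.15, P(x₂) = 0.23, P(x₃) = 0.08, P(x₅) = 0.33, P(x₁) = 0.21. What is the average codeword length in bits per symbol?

2.95 bits/symbol

L̄ = Σ pᵢ·ℓᵢ = 0.15·3 + 0.23·4 + 0.08·1 + 0.33·2 + 0.21·4 = 2.95 bits/symbol.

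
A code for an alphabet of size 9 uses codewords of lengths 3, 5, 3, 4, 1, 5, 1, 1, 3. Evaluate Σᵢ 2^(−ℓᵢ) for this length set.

2

With common denominator 2^5 = 32: Σ 2^(−ℓᵢ) = 4/32 + 1/32 + 4/32 + 2/32 + 16/32 + 1/32 + 16/32 + 16/32 + 4/32 = 64/32 = 2.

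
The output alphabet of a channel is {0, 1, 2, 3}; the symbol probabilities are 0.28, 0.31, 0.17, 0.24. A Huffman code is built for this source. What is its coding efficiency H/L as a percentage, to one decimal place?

Entropy H = −Σ p log₂ p ≈ 1.9667 bits.
Huffman merges: 17/100+6/25→41/100; 7/25+31/100→59/100; 41/100+59/100→1. L = 2 ≈ 2.0000.
Efficiency = H/L = 1.9667/2.0000 = 98.3%.

98.3%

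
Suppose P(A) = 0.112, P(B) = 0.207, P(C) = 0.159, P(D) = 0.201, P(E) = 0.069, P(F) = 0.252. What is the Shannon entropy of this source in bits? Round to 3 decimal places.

2.478 bits

H = −Σ pᵢ log₂ pᵢ.
−0.112·log₂(0.112) = 0.3537
−0.207·log₂(0.207) = 0.4704
−0.159·log₂(0.159) = 0.4218
−0.201·log₂(0.201) = 0.4653
−0.069·log₂(0.069) = 0.2662
−0.252·log₂(0.252) = 0.5011
Sum ≈ 2.4784 → 2.478 bits.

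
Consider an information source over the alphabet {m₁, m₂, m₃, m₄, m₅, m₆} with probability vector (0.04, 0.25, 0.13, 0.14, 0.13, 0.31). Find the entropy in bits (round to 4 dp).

H = −Σ pᵢ log₂ pᵢ.
−0.04·log₂(0.04) = 0.1858
−0.25·log₂(0.25) = 0.5000
−0.13·log₂(0.13) = 0.3826
−0.14·log₂(0.14) = 0.3971
−0.13·log₂(0.13) = 0.3826
−0.31·log₂(0.31) = 0.5238
Sum ≈ 2.3719 → 2.3719 bits.

2.3719 bits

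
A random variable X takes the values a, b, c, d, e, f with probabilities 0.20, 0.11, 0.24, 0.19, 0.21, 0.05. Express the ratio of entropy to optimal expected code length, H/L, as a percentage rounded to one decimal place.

Entropy H = −Σ p log₂ p ≈ 2.4530 bits.
Huffman merges: 1/20+11/100→4/25; 4/25+19/100→7/20; 1/5+21/100→41/100; 6/25+7/20→59/100; 41/100+59/100→1. L = 251/100 ≈ 2.5100.
Efficiency = H/L = 2.4530/2.5100 = 97.7%.

97.7%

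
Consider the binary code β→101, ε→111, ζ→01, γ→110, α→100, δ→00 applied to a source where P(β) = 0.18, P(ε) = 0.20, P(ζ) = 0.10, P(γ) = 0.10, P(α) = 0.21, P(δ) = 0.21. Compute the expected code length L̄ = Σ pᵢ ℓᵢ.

L̄ = Σ pᵢ·ℓᵢ = 0.18·3 + 0.20·3 + 0.10·2 + 0.10·3 + 0.21·3 + 0.21·2 = 2.69 bits/symbol.

2.69 bits/symbol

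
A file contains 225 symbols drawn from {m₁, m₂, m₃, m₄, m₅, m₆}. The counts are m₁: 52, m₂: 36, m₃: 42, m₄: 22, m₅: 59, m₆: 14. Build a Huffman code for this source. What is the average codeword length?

Probabilities are the counts divided by 225.
Repeatedly combine the two least-probable nodes; the expected code length is the sum of the merged weights.
merge 14/225 + 22/225 → 4/25
merge 4/25 + 4/25 → 8/25
merge 14/75 + 52/225 → 94/225
merge 59/225 + 8/25 → 131/225
merge 94/225 + 131/225 → 1
L = 4/25 + 8/25 + 94/225 + 131/225 + 1 = 62/25 = 2.48 bits/symbol.

2.48 bits/symbol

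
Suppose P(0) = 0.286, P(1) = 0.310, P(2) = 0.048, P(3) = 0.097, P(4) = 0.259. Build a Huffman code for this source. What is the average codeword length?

Repeatedly combine the two least-probable nodes; the expected code length is the sum of the merged weights.
merge 6/125 + 97/1000 → 29/200
merge 29/200 + 259/1000 → 101/250
merge 143/500 + 31/100 → 149/250
merge 101/250 + 149/250 → 1
L = 29/200 + 101/250 + 149/250 + 1 = 429/200 = 2.145 bits/symbol.

2.145 bits/symbol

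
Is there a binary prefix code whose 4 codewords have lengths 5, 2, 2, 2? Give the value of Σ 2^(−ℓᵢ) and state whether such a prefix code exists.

With common denominator 2^5 = 32: Σ 2^(−ℓᵢ) = 1/32 + 8/32 + 8/32 + 8/32 = 25/32 = 0.78125.
Kraft's inequality requires Σ ≤ 1; here Σ = 0.78125 ≤ 1, so such a prefix code exists.

0.78125; yes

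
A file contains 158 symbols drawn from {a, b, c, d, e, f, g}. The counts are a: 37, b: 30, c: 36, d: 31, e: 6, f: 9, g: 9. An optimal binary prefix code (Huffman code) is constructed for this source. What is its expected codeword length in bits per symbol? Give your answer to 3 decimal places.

2.589 bits/symbol

Probabilities are the counts divided by 158.
Repeatedly combine the two least-probable nodes; the expected code length is the sum of the merged weights.
merge 3/79 + 9/158 → 15/158
merge 9/158 + 15/158 → 12/79
merge 12/79 + 15/79 → 27/79
merge 31/158 + 18/79 → 67/158
merge 37/158 + 27/79 → 91/158
merge 67/158 + 91/158 → 1
L = 15/158 + 12/79 + 27/79 + 67/158 + 91/158 + 1 = 409/158 ≈ 2.589 bits/symbol.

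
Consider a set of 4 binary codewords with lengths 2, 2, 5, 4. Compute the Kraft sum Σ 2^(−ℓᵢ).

With common denominator 2^5 = 32: Σ 2^(−ℓᵢ) = 8/32 + 8/32 + 1/32 + 2/32 = 19/32 = 0.59375.

0.59375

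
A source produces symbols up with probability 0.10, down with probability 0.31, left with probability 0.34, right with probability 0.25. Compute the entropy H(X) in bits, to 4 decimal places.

1.8852 bits

H = −Σ pᵢ log₂ pᵢ.
−0.10·log₂(0.10) = 0.3322
−0.31·log₂(0.31) = 0.5238
−0.34·log₂(0.34) = 0.5292
−0.25·log₂(0.25) = 0.5000
Sum ≈ 1.8852 → 1.8852 bits.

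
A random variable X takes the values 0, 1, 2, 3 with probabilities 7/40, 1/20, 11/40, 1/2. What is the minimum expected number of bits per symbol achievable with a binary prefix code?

Repeatedly combine the two least-probable nodes; the expected code length is the sum of the merged weights.
merge 1/20 + 7/40 → 9/40
merge 9/40 + 11/40 → 1/2
merge 1/2 + 1/2 → 1
L = 9/40 + 1/2 + 1 = 69/40 = 1.725 bits/symbol.

1.725 bits/symbol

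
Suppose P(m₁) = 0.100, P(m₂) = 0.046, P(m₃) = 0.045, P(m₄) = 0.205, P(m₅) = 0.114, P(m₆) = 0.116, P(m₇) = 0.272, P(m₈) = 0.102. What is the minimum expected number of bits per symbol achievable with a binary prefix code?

Repeatedly combine the two least-probable nodes; the expected code length is the sum of the merged weights.
merge 9/200 + 23/500 → 91/1000
merge 91/1000 + 1/10 → 191/1000
merge 51/500 + 57/500 → 27/125
merge 29/250 + 191/1000 → 307/1000
merge 41/200 + 27/125 → 421/1000
merge 34/125 + 307/1000 → 579/1000
merge 421/1000 + 579/1000 → 1
L = 91/1000 + 191/1000 + 27/125 + 307/1000 + 421/1000 + 579/1000 + 1 = 561/200 = 2.805 bits/symbol.

2.805 bits/symbol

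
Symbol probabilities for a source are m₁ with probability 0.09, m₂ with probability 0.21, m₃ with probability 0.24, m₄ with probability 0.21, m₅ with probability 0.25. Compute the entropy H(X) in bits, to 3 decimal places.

H = −Σ pᵢ log₂ pᵢ.
−0.09·log₂(0.09) = 0.3127
−0.21·log₂(0.21) = 0.4728
−0.24·log₂(0.24) = 0.4941
−0.21·log₂(0.21) = 0.4728
−0.25·log₂(0.25) = 0.5000
Sum ≈ 2.2524 → 2.252 bits.

2.252 bits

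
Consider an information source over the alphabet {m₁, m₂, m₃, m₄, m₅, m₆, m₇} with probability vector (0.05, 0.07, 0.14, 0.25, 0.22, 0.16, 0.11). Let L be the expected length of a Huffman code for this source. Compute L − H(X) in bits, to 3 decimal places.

0.014 bits

Entropy H = −Σ p log₂ p ≈ 2.6356 bits.
Huffman merges: 1/20+7/100→3/25; 11/100+3/25→23/100; 7/50+4/25→3/10; 11/50+23/100→9/20; 1/4+3/10→11/20; 9/20+11/20→1. L = 53/20 ≈ 2.6500.
L − H = 2.6500 − 2.6356 = 0.014 bits.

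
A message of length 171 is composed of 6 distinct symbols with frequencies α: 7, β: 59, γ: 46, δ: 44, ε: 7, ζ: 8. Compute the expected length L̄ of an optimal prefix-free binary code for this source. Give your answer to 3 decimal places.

Probabilities are the counts divided by 171.
Repeatedly combine the two least-probable nodes; the expected code length is the sum of the merged weights.
merge 7/171 + 7/171 → 14/171
merge 8/171 + 14/171 → 22/171
merge 22/171 + 44/171 → 22/57
merge 46/171 + 59/171 → 35/57
merge 22/57 + 35/57 → 1
L = 14/171 + 22/171 + 22/57 + 35/57 + 1 = 42/19 ≈ 2.211 bits/symbol.

2.211 bits/symbol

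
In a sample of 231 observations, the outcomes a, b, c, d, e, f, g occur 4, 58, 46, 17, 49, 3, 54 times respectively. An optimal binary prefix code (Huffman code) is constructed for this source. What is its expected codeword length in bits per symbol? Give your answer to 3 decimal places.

Probabilities are the counts divided by 231.
Repeatedly combine the two least-probable nodes; the expected code length is the sum of the merged weights.
merge 1/77 + 4/231 → 1/33
merge 1/33 + 17/231 → 8/77
merge 8/77 + 46/231 → 10/33
merge 7/33 + 18/77 → 103/231
merge 58/231 + 10/33 → 128/231
merge 103/231 + 128/231 → 1
L = 1/33 + 8/77 + 10/33 + 103/231 + 128/231 + 1 = 563/231 ≈ 2.437 bits/symbol.

2.437 bits/symbol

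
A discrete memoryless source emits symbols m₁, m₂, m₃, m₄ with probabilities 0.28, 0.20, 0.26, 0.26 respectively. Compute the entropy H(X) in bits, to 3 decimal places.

1.989 bits

H = −Σ pᵢ log₂ pᵢ.
−0.28·log₂(0.28) = 0.5142
−0.20·log₂(0.20) = 0.4644
−0.26·log₂(0.26) = 0.5053
−0.26·log₂(0.26) = 0.5053
Sum ≈ 1.9892 → 1.989 bits.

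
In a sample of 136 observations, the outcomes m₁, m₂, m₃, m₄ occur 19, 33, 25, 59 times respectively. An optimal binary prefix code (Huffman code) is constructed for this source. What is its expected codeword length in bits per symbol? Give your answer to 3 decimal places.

Probabilities are the counts divided by 136.
Repeatedly combine the two least-probable nodes; the expected code length is the sum of the merged weights.
merge 19/136 + 25/136 → 11/34
merge 33/136 + 11/34 → 77/136
merge 59/136 + 77/136 → 1
L = 11/34 + 77/136 + 1 = 257/136 ≈ 1.890 bits/symbol.

1.890 bits/symbol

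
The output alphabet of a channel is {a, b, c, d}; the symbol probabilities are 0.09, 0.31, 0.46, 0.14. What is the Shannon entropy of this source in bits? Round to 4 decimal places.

1.7489 bits

H = −Σ pᵢ log₂ pᵢ.
−0.09·log₂(0.09) = 0.3127
−0.31·log₂(0.31) = 0.5238
−0.46·log₂(0.46) = 0.5153
−0.14·log₂(0.14) = 0.3971
Sum ≈ 1.7489 → 1.7489 bits.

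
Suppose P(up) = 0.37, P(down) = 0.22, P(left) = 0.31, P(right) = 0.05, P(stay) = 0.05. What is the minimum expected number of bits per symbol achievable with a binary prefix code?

Repeatedly combine the two least-probable nodes; the expected code length is the sum of the merged weights.
merge 1/20 + 1/20 → 1/10
merge 1/10 + 11/50 → 8/25
merge 31/100 + 8/25 → 63/100
merge 37/100 + 63/100 → 1
L = 1/10 + 8/25 + 63/100 + 1 = 41/20 = 2.05 bits/symbol.

2.05 bits/symbol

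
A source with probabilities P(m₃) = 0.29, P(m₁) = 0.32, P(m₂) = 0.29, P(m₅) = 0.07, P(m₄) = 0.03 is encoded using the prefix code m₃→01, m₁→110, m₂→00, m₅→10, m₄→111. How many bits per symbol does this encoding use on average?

2.35 bits/symbol

L̄ = Σ pᵢ·ℓᵢ = 0.29·2 + 0.32·3 + 0.29·2 + 0.07·2 + 0.03·3 = 2.35 bits/symbol.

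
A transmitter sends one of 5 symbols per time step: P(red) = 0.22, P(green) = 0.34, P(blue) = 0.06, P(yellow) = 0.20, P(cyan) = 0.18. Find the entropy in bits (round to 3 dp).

2.163 bits

H = −Σ pᵢ log₂ pᵢ.
−0.22·log₂(0.22) = 0.4806
−0.34·log₂(0.34) = 0.5292
−0.06·log₂(0.06) = 0.2435
−0.20·log₂(0.20) = 0.4644
−0.18·log₂(0.18) = 0.4453
Sum ≈ 2.1630 → 2.163 bits.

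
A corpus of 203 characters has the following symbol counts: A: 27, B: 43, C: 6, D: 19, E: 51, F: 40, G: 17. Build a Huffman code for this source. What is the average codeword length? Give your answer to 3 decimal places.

Probabilities are the counts divided by 203.
Repeatedly combine the two least-probable nodes; the expected code length is the sum of the merged weights.
merge 6/203 + 17/203 → 23/203
merge 19/203 + 23/203 → 6/29
merge 27/203 + 40/203 → 67/203
merge 6/29 + 43/203 → 85/203
merge 51/203 + 67/203 → 118/203
merge 85/203 + 118/203 → 1
L = 23/203 + 6/29 + 67/203 + 85/203 + 118/203 + 1 = 538/203 ≈ 2.650 bits/symbol.

2.650 bits/symbol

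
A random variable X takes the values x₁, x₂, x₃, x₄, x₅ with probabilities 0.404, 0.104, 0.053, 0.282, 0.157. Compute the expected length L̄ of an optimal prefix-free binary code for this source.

2.067 bits/symbol

Repeatedly combine the two least-probable nodes; the expected code length is the sum of the merged weights.
merge 53/1000 + 13/125 → 157/1000
merge 157/1000 + 157/1000 → 157/500
merge 141/500 + 157/500 → 149/250
merge 101/250 + 149/250 → 1
L = 157/1000 + 157/500 + 149/250 + 1 = 2067/1000 = 2.067 bits/symbol.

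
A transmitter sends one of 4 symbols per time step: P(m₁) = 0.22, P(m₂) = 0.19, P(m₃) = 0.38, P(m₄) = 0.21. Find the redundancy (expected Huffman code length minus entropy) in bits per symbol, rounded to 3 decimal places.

Entropy H = −Σ p log₂ p ≈ 1.9391 bits.
Huffman merges: 19/100+21/100→2/5; 11/50+19/50→3/5; 2/5+3/5→1. L = 2 ≈ 2.0000.
L − H = 2.0000 − 1.9391 = 0.061 bits.

0.061 bits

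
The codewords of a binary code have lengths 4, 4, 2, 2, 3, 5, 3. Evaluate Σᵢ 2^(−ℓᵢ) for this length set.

0.90625

With common denominator 2^5 = 32: Σ 2^(−ℓᵢ) = 2/32 + 2/32 + 8/32 + 8/32 + 4/32 + 1/32 + 4/32 = 29/32 = 0.90625.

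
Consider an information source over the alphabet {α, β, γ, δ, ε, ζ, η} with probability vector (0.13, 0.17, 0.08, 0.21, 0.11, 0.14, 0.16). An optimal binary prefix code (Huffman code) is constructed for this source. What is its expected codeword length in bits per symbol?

Repeatedly combine the two least-probable nodes; the expected code length is the sum of the merged weights.
merge 2/25 + 11/100 → 19/100
merge 13/100 + 7/50 → 27/100
merge 4/25 + 17/100 → 33/100
merge 19/100 + 21/100 → 2/5
merge 27/100 + 33/100 → 3/5
merge 2/5 + 3/5 → 1
L = 19/100 + 27/100 + 33/100 + 2/5 + 3/5 + 1 = 279/100 = 2.79 bits/symbol.

2.79 bits/symbol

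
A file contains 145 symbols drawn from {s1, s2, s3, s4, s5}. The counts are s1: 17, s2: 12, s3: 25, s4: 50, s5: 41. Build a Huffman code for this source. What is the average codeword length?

2.2 bits/symbol

Probabilities are the counts divided by 145.
Repeatedly combine the two least-probable nodes; the expected code length is the sum of the merged weights.
merge 12/145 + 17/145 → 1/5
merge 5/29 + 1/5 → 54/145
merge 41/145 + 10/29 → 91/145
merge 54/145 + 91/145 → 1
L = 1/5 + 54/145 + 91/145 + 1 = 11/5 = 2.2 bits/symbol.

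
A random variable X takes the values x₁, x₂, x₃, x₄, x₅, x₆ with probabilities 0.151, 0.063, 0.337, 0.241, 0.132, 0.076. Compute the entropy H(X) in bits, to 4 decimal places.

H = −Σ pᵢ log₂ pᵢ.
−0.151·log₂(0.151) = 0.4118
−0.063·log₂(0.063) = 0.2513
−0.337·log₂(0.337) = 0.5288
−0.241·log₂(0.241) = 0.4947
−0.132·log₂(0.132) = 0.3856
−0.076·log₂(0.076) = 0.2826
Sum ≈ 2.3549 → 2.3549 bits.

2.3549 bits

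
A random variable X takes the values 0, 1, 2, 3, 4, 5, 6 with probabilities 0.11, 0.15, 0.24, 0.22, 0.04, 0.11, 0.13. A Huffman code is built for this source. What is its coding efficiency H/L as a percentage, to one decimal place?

Entropy H = −Σ p log₂ p ≈ 2.6542 bits.
Huffman merges: 1/25+11/100→3/20; 11/100+13/100→6/25; 3/20+3/20→3/10; 11/50+6/25→23/50; 6/25+3/10→27/50; 23/50+27/50→1. L = 269/100 ≈ 2.6900.
Efficiency = H/L = 2.6542/2.6900 = 98.7%.

98.7%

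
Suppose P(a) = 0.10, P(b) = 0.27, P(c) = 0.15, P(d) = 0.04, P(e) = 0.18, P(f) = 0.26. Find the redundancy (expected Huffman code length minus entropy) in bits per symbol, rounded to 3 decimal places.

Entropy H = −Σ p log₂ p ≈ 2.3891 bits.
Huffman merges: 1/25+1/10→7/50; 7/50+3/20→29/100; 9/50+13/50→11/25; 27/100+29/100→14/25; 11/25+14/25→1. L = 243/100 ≈ 2.4300.
L − H = 2.4300 − 2.3891 = 0.041 bits.

0.041 bits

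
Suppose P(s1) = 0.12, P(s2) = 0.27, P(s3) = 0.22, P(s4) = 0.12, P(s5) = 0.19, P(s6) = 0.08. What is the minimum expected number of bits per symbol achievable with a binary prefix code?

2.51 bits/symbol

Repeatedly combine the two least-probable nodes; the expected code length is the sum of the merged weights.
merge 2/25 + 3/25 → 1/5
merge 3/25 + 19/100 → 31/100
merge 1/5 + 11/50 → 21/50
merge 27/100 + 31/100 → 29/50
merge 21/50 + 29/50 → 1
L = 1/5 + 31/100 + 21/50 + 29/50 + 1 = 251/100 = 2.51 bits/symbol.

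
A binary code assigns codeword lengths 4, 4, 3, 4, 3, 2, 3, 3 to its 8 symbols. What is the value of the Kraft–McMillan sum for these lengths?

With common denominator 2^4 = 16: Σ 2^(−ℓᵢ) = 1/16 + 1/16 + 2/16 + 1/16 + 2/16 + 4/16 + 2/16 + 2/16 = 15/16 = 0.9375.

0.9375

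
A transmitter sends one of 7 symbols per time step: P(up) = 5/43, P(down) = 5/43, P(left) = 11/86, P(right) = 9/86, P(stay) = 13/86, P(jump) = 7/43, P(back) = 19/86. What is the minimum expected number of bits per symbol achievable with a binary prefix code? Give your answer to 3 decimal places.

2.779 bits/symbol

Repeatedly combine the two least-probable nodes; the expected code length is the sum of the merged weights.
merge 9/86 + 5/43 → 19/86
merge 5/43 + 11/86 → 21/86
merge 13/86 + 7/43 → 27/86
merge 19/86 + 19/86 → 19/43
merge 21/86 + 27/86 → 24/43
merge 19/43 + 24/43 → 1
L = 19/86 + 21/86 + 27/86 + 19/43 + 24/43 + 1 = 239/86 ≈ 2.779 bits/symbol.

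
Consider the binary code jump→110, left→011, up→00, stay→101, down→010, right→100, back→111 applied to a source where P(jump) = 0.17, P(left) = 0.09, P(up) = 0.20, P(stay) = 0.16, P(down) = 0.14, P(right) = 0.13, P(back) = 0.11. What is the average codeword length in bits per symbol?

L̄ = Σ pᵢ·ℓᵢ = 0.17·3 + 0.09·3 + 0.20·2 + 0.16·3 + 0.14·3 + 0.13·3 + 0.11·3 = 2.8 bits/symbol.

2.8 bits/symbol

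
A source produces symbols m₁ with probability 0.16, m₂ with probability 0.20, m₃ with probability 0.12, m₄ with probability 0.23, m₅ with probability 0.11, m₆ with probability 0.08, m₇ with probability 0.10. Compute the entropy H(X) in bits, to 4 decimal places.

2.7161 bits

H = −Σ pᵢ log₂ pᵢ.
−0.16·log₂(0.16) = 0.4230
−0.20·log₂(0.20) = 0.4644
−0.12·log₂(0.12) = 0.3671
−0.23·log₂(0.23) = 0.4877
−0.11·log₂(0.11) = 0.3503
−0.08·log₂(0.08) = 0.2915
−0.10·log₂(0.10) = 0.3322
Sum ≈ 2.7161 → 2.7161 bits.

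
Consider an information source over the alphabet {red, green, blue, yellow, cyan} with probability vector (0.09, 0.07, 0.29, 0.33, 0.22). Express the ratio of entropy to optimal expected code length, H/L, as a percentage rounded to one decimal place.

Entropy H = −Σ p log₂ p ≈ 2.1075 bits.
Huffman merges: 7/100+9/100→4/25; 4/25+11/50→19/50; 29/100+33/100→31/50; 19/50+31/50→1. L = 54/25 ≈ 2.1600.
Efficiency = H/L = 2.1075/2.1600 = 97.6%.

97.6%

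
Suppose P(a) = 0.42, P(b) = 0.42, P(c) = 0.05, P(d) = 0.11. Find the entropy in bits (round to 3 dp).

1.618 bits

H = −Σ pᵢ log₂ pᵢ.
−0.42·log₂(0.42) = 0.5256
−0.42·log₂(0.42) = 0.5256
−0.05·log₂(0.05) = 0.2161
−0.11·log₂(0.11) = 0.3503
Sum ≈ 1.6177 → 1.618 bits.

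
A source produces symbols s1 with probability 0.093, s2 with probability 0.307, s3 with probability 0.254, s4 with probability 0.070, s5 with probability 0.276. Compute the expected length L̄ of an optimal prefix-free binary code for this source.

Repeatedly combine the two least-probable nodes; the expected code length is the sum of the merged weights.
merge 7/100 + 93/1000 → 163/1000
merge 163/1000 + 127/500 → 417/1000
merge 69/250 + 307/1000 → 583/1000
merge 417/1000 + 583/1000 → 1
L = 163/1000 + 417/1000 + 583/1000 + 1 = 2163/1000 = 2.163 bits/symbol.

2.163 bits/symbol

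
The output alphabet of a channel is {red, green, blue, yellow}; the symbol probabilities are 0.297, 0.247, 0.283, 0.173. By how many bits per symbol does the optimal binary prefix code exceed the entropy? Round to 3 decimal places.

0.028 bits

Entropy H = −Σ p log₂ p ≈ 1.9718 bits.
Huffman merges: 173/1000+247/1000→21/50; 283/1000+297/1000→29/50; 21/50+29/50→1. L = 2 ≈ 2.0000.
L − H = 2.0000 − 1.9718 = 0.028 bits.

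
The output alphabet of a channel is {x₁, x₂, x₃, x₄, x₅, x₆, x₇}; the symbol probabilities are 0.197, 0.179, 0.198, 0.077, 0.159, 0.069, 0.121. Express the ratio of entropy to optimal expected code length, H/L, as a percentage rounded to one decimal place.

98.5%

Entropy H = −Σ p log₂ p ≈ 2.7101 bits.
Huffman merges: 69/1000+77/1000→73/500; 121/1000+73/500→267/1000; 159/1000+179/1000→169/500; 197/1000+99/500→79/200; 267/1000+169/500→121/200; 79/200+121/200→1. L = 2751/1000 ≈ 2.7510.
Efficiency = H/L = 2.7101/2.7510 = 98.5%.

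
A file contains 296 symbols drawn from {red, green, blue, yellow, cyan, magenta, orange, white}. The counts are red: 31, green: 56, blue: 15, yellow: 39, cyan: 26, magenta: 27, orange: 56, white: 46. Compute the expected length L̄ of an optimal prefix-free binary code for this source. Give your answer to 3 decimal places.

Probabilities are the counts divided by 296.
Repeatedly combine the two least-probable nodes; the expected code length is the sum of the merged weights.
merge 15/296 + 13/148 → 41/296
merge 27/296 + 31/296 → 29/148
merge 39/296 + 41/296 → 10/37
merge 23/148 + 7/37 → 51/148
merge 7/37 + 29/148 → 57/148
merge 10/37 + 51/148 → 91/148
merge 57/148 + 91/148 → 1
L = 41/296 + 29/148 + 10/37 + 51/148 + 57/148 + 91/148 + 1 = 873/296 ≈ 2.949 bits/symbol.

2.949 bits/symbol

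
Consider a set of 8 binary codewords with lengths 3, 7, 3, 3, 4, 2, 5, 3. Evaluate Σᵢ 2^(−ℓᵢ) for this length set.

0.8515625

With common denominator 2^7 = 128: Σ 2^(−ℓᵢ) = 16/128 + 1/128 + 16/128 + 16/128 + 8/128 + 32/128 + 4/128 + 16/128 = 109/128 = 0.8515625.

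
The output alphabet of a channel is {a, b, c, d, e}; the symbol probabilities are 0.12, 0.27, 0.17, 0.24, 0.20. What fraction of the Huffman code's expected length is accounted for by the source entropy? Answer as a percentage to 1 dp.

Entropy H = −Σ p log₂ p ≈ 2.2702 bits.
Huffman merges: 3/25+17/100→29/100; 1/5+6/25→11/25; 27/100+29/100→14/25; 11/25+14/25→1. L = 229/100 ≈ 2.2900.
Efficiency = H/L = 2.2702/2.2900 = 99.1%.

99.1%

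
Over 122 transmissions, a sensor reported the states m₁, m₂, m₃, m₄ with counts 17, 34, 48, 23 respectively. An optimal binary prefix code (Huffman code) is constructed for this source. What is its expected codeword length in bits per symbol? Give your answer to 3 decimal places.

1.934 bits/symbol

Probabilities are the counts divided by 122.
Repeatedly combine the two least-probable nodes; the expected code length is the sum of the merged weights.
merge 17/122 + 23/122 → 20/61
merge 17/61 + 20/61 → 37/61
merge 24/61 + 37/61 → 1
L = 20/61 + 37/61 + 1 = 118/61 ≈ 1.934 bits/symbol.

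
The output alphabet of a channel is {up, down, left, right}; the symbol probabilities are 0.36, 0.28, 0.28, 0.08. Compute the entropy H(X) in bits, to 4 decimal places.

1.8506 bits

H = −Σ pᵢ log₂ pᵢ.
−0.36·log₂(0.36) = 0.5306
−0.28·log₂(0.28) = 0.5142
−0.28·log₂(0.28) = 0.5142
−0.08·log₂(0.08) = 0.2915
Sum ≈ 1.8506 → 1.8506 bits.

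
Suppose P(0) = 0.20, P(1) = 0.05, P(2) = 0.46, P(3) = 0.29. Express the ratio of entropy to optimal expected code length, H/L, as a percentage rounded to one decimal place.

Entropy H = −Σ p log₂ p ≈ 1.7137 bits.
Huffman merges: 1/20+1/5→1/4; 1/4+29/100→27/50; 23/50+27/50→1. L = 179/100 ≈ 1.7900.
Efficiency = H/L = 1.7137/1.7900 = 95.7%.

95.7%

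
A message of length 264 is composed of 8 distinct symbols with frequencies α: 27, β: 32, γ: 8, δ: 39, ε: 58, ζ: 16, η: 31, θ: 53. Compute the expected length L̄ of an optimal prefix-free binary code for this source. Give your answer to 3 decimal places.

2.864 bits/symbol

Probabilities are the counts divided by 264.
Repeatedly combine the two least-probable nodes; the expected code length is the sum of the merged weights.
merge 1/33 + 2/33 → 1/11
merge 1/11 + 9/88 → 17/88
merge 31/264 + 4/33 → 21/88
merge 13/88 + 17/88 → 15/44
merge 53/264 + 29/132 → 37/88
merge 21/88 + 15/44 → 51/88
merge 37/88 + 51/88 → 1
L = 1/11 + 17/88 + 21/88 + 15/44 + 37/88 + 51/88 + 1 = 63/22 ≈ 2.864 bits/symbol.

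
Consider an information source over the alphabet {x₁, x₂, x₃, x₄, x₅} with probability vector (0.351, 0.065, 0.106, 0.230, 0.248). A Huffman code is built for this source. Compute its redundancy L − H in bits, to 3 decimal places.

0.055 bits

Entropy H = −Σ p log₂ p ≈ 2.1162 bits.
Huffman merges: 13/200+53/500→171/1000; 171/1000+23/100→401/1000; 31/125+351/1000→599/1000; 401/1000+599/1000→1. L = 2171/1000 ≈ 2.1710.
L − H = 2.1710 − 2.1162 = 0.055 bits.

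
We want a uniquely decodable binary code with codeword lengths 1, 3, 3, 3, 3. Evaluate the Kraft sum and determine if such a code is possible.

1; yes

With common denominator 2^3 = 8: Σ 2^(−ℓᵢ) = 4/8 + 1/8 + 1/8 + 1/8 + 1/8 = 8/8 = 1.
Kraft's inequality requires Σ ≤ 1; here Σ = 1 ≤ 1, so such a prefix code exists.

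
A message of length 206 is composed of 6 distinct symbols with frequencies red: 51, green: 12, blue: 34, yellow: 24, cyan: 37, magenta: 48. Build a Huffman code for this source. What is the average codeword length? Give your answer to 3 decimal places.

2.515 bits/symbol

Probabilities are the counts divided by 206.
Repeatedly combine the two least-probable nodes; the expected code length is the sum of the merged weights.
merge 6/103 + 12/103 → 18/103
merge 17/103 + 18/103 → 35/103
merge 37/206 + 24/103 → 85/206
merge 51/206 + 35/103 → 121/206
merge 85/206 + 121/206 → 1
L = 18/103 + 35/103 + 85/206 + 121/206 + 1 = 259/103 ≈ 2.515 bits/symbol.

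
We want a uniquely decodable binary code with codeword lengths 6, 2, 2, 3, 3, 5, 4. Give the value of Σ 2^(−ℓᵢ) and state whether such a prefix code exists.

0.859375; yes

With common denominator 2^6 = 64: Σ 2^(−ℓᵢ) = 1/64 + 16/64 + 16/64 + 8/64 + 8/64 + 2/64 + 4/64 = 55/64 = 0.859375.
Kraft's inequality requires Σ ≤ 1; here Σ = 0.859375 ≤ 1, so such a prefix code exists.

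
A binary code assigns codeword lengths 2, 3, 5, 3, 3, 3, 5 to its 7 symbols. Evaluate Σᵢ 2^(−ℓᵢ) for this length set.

With common denominator 2^5 = 32: Σ 2^(−ℓᵢ) = 8/32 + 4/32 + 1/32 + 4/32 + 4/32 + 4/32 + 1/32 = 26/32 = 0.8125.

0.8125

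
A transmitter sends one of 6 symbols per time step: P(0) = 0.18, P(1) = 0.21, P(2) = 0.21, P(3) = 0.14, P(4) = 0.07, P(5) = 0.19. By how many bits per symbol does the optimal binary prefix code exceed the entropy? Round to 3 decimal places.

0.068 bits

Entropy H = −Σ p log₂ p ≈ 2.5118 bits.
Huffman merges: 7/100+7/50→21/100; 9/50+19/100→37/100; 21/100+21/100→21/50; 21/100+37/100→29/50; 21/50+29/50→1. L = 129/50 ≈ 2.5800.
L − H = 2.5800 − 2.5118 = 0.068 bits.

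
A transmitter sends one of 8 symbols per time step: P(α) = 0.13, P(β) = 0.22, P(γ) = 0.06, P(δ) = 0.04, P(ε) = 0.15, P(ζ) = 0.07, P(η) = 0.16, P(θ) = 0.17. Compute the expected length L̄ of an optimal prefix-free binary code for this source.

Repeatedly combine the two least-probable nodes; the expected code length is the sum of the merged weights.
merge 1/25 + 3/50 → 1/10
merge 7/100 + 1/10 → 17/100
merge 13/100 + 3/20 → 7/25
merge 4/25 + 17/100 → 33/100
merge 17/100 + 11/50 → 39/100
merge 7/25 + 33/100 → 61/100
merge 39/100 + 61/100 → 1
L = 1/10 + 17/100 + 7/25 + 33/100 + 39/100 + 61/100 + 1 = 72/25 = 2.88 bits/symbol.

2.88 bits/symbol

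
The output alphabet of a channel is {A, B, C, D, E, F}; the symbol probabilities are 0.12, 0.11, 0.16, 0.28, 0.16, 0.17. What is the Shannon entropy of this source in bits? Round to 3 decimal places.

2.512 bits

H = −Σ pᵢ log₂ pᵢ.
−0.12·log₂(0.12) = 0.3671
−0.11·log₂(0.11) = 0.3503
−0.16·log₂(0.16) = 0.4230
−0.28·log₂(0.28) = 0.5142
−0.16·log₂(0.16) = 0.4230
−0.17·log₂(0.17) = 0.4346
Sum ≈ 2.5122 → 2.512 bits.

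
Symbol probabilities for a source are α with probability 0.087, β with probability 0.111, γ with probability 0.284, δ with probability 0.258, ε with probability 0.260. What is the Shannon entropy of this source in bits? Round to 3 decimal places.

H = −Σ pᵢ log₂ pᵢ.
−0.087·log₂(0.087) = 0.3065
−0.111·log₂(0.111) = 0.3520
−0.284·log₂(0.284) = 0.5158
−0.258·log₂(0.258) = 0.5043
−0.260·log₂(0.260) = 0.5053
Sum ≈ 2.1838 → 2.184 bits.

2.184 bits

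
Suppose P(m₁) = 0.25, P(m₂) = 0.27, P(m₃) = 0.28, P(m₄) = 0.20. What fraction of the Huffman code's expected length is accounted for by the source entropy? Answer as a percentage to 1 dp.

Entropy H = −Σ p log₂ p ≈ 1.9886 bits.
Huffman merges: 1/5+1/4→9/20; 27/100+7/25→11/20; 9/20+11/20→1. L = 2 ≈ 2.0000.
Efficiency = H/L = 1.9886/2.0000 = 99.4%.

99.4%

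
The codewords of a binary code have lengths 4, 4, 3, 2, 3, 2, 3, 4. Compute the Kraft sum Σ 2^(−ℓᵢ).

With common denominator 2^4 = 16: Σ 2^(−ℓᵢ) = 1/16 + 1/16 + 2/16 + 4/16 + 2/16 + 4/16 + 2/16 + 1/16 = 17/16 = 1.0625.

1.0625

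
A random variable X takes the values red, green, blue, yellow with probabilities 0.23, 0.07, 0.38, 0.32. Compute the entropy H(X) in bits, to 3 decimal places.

1.813 bits

H = −Σ pᵢ log₂ pᵢ.
−0.23·log₂(0.23) = 0.4877
−0.07·log₂(0.07) = 0.2686
−0.38·log₂(0.38) = 0.5305
−0.32·log₂(0.32) = 0.5260
Sum ≈ 1.8127 → 1.813 bits.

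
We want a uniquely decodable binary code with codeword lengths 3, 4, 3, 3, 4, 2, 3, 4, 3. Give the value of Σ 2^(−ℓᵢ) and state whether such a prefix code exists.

With common denominator 2^4 = 16: Σ 2^(−ℓᵢ) = 2/16 + 1/16 + 2/16 + 2/16 + 1/16 + 4/16 + 2/16 + 1/16 + 2/16 = 17/16 = 1.0625.
Kraft's inequality requires Σ ≤ 1; here Σ = 1.0625 > 1, so no such prefix code exists.

1.0625; no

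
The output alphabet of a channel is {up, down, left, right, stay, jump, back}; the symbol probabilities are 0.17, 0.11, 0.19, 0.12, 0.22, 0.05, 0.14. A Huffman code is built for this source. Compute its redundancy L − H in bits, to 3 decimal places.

Entropy H = −Σ p log₂ p ≈ 2.7009 bits.
Huffman merges: 1/20+11/100→4/25; 3/25+7/50→13/50; 4/25+17/100→33/100; 19/100+11/50→41/100; 13/50+33/100→59/100; 41/100+59/100→1. L = 11/4 ≈ 2.7500.
L − H = 2.7500 − 2.7009 = 0.049 bits.

0.049 bits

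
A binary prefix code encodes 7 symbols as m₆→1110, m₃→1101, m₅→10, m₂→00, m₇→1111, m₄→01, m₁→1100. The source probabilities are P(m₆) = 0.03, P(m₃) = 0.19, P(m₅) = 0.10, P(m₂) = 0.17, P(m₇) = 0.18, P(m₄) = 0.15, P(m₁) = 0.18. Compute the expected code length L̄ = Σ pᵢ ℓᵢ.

3.16 bits/symbol

L̄ = Σ pᵢ·ℓᵢ = 0.03·4 + 0.19·4 + 0.10·2 + 0.17·2 + 0.18·4 + 0.15·2 + 0.18·4 = 3.16 bits/symbol.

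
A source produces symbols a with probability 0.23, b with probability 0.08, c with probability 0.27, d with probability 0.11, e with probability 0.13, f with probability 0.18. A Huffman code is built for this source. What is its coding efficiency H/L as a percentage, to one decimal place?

98.7%

Entropy H = −Σ p log₂ p ≈ 2.4674 bits.
Huffman merges: 2/25+11/100→19/100; 13/100+9/50→31/100; 19/100+23/100→21/50; 27/100+31/100→29/50; 21/50+29/50→1. L = 5/2 ≈ 2.5000.
Efficiency = H/L = 2.4674/2.5000 = 98.7%.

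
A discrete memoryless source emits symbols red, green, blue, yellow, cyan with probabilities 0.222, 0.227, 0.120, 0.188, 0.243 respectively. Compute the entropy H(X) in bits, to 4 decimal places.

H = −Σ pᵢ log₂ pᵢ.
−0.222·log₂(0.222) = 0.4820
−0.227·log₂(0.227) = 0.4856
−0.120·log₂(0.120) = 0.3671
−0.188·log₂(0.188) = 0.4533
−0.243·log₂(0.243) = 0.4960
Sum ≈ 2.2840 → 2.2840 bits.

2.2840 bits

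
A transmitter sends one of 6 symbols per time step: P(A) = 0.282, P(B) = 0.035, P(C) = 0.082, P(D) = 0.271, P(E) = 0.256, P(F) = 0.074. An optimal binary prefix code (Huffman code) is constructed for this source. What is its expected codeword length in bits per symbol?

2.3 bits/symbol

Repeatedly combine the two least-probable nodes; the expected code length is the sum of the merged weights.
merge 7/200 + 37/500 → 109/1000
merge 41/500 + 109/1000 → 191/1000
merge 191/1000 + 32/125 → 447/1000
merge 271/1000 + 141/500 → 553/1000
merge 447/1000 + 553/1000 → 1
L = 109/1000 + 191/1000 + 447/1000 + 553/1000 + 1 = 23/10 = 2.3 bits/symbol.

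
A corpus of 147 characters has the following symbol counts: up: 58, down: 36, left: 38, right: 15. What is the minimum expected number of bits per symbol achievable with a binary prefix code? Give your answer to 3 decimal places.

Probabilities are the counts divided by 147.
Repeatedly combine the two least-probable nodes; the expected code length is the sum of the merged weights.
merge 5/49 + 12/49 → 17/49
merge 38/147 + 17/49 → 89/147
merge 58/147 + 89/147 → 1
L = 17/49 + 89/147 + 1 = 41/21 ≈ 1.952 bits/symbol.

1.952 bits/symbol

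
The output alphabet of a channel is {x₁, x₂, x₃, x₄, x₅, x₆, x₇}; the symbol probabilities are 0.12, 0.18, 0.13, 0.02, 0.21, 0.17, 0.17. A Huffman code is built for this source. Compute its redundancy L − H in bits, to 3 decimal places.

0.100 bits

Entropy H = −Σ p log₂ p ≈ 2.6499 bits.
Huffman merges: 1/50+3/25→7/50; 13/100+7/50→27/100; 17/100+17/100→17/50; 9/50+21/100→39/100; 27/100+17/50→61/100; 39/100+61/100→1. L = 11/4 ≈ 2.7500.
L − H = 2.7500 − 2.6499 = 0.100 bits.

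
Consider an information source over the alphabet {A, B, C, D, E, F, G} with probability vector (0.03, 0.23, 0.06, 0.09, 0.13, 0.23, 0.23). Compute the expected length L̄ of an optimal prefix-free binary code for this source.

2.58 bits/symbol

Repeatedly combine the two least-probable nodes; the expected code length is the sum of the merged weights.
merge 3/100 + 3/50 → 9/100
merge 9/100 + 9/100 → 9/50
merge 13/100 + 9/50 → 31/100
merge 23/100 + 23/100 → 23/50
merge 23/100 + 31/100 → 27/50
merge 23/50 + 27/50 → 1
L = 9/100 + 9/50 + 31/100 + 23/50 + 27/50 + 1 = 129/50 = 2.58 bits/symbol.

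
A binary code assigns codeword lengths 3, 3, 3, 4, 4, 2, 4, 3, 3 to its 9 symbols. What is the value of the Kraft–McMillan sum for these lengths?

With common denominator 2^4 = 16: Σ 2^(−ℓᵢ) = 2/16 + 2/16 + 2/16 + 1/16 + 1/16 + 4/16 + 1/16 + 2/16 + 2/16 = 17/16 = 1.0625.

1.0625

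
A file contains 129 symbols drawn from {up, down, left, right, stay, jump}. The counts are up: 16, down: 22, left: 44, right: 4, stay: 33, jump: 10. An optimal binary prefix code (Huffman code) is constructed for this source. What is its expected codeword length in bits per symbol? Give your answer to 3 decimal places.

2.341 bits/symbol

Probabilities are the counts divided by 129.
Repeatedly combine the two least-probable nodes; the expected code length is the sum of the merged weights.
merge 4/129 + 10/129 → 14/129
merge 14/129 + 16/129 → 10/43
merge 22/129 + 10/43 → 52/129
merge 11/43 + 44/129 → 77/129
merge 52/129 + 77/129 → 1
L = 14/129 + 10/43 + 52/129 + 77/129 + 1 = 302/129 ≈ 2.341 bits/symbol.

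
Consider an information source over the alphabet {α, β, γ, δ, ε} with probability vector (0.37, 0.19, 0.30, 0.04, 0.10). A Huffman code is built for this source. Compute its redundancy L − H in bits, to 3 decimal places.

Entropy H = −Σ p log₂ p ≈ 2.0250 bits.
Huffman merges: 1/25+1/10→7/50; 7/50+19/100→33/100; 3/10+33/100→63/100; 37/100+63/100→1. L = 21/10 ≈ 2.1000.
L − H = 2.1000 − 2.0250 = 0.075 bits.

0.075 bits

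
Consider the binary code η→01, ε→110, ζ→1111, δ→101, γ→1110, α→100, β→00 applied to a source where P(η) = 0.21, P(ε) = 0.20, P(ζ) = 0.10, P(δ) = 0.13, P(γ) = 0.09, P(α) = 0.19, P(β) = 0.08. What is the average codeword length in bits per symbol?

2.9 bits/symbol

L̄ = Σ pᵢ·ℓᵢ = 0.21·2 + 0.20·3 + 0.10·4 + 0.13·3 + 0.09·4 + 0.19·3 + 0.08·2 = 2.9 bits/symbol.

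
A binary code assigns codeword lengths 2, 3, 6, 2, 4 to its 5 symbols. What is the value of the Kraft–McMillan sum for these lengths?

0.703125

With common denominator 2^6 = 64: Σ 2^(−ℓᵢ) = 16/64 + 8/64 + 1/64 + 16/64 + 4/64 = 45/64 = 0.703125.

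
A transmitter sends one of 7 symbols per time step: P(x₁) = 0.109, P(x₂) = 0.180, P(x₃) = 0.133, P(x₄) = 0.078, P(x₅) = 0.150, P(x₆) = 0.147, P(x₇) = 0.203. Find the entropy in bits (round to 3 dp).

2.752 bits

H = −Σ pᵢ log₂ pᵢ.
−0.109·log₂(0.109) = 0.3485
−0.180·log₂(0.180) = 0.4453
−0.133·log₂(0.133) = 0.3871
−0.078·log₂(0.078) = 0.2871
−0.150·log₂(0.150) = 0.4105
−0.147·log₂(0.147) = 0.4066
−0.203·log₂(0.203) = 0.4670
Sum ≈ 2.7522 → 2.752 bits.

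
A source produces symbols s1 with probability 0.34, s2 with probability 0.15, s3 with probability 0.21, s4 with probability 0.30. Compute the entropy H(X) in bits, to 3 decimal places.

1.934 bits

H = −Σ pᵢ log₂ pᵢ.
−0.34·log₂(0.34) = 0.5292
−0.15·log₂(0.15) = 0.4105
−0.21·log₂(0.21) = 0.4728
−0.30·log₂(0.30) = 0.5211
Sum ≈ 1.9336 → 1.934 bits.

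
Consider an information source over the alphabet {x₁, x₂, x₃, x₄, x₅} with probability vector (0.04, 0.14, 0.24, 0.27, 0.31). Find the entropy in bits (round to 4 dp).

2.1108 bits

H = −Σ pᵢ log₂ pᵢ.
−0.04·log₂(0.04) = 0.1858
−0.14·log₂(0.14) = 0.3971
−0.24·log₂(0.24) = 0.4941
−0.27·log₂(0.27) = 0.5100
−0.31·log₂(0.31) = 0.5238
Sum ≈ 2.1108 → 2.1108 bits.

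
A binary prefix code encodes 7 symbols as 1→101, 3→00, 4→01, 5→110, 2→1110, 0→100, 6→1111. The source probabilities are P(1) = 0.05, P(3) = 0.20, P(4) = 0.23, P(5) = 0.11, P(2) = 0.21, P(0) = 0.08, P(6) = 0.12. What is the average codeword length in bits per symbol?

2.9 bits/symbol

L̄ = Σ pᵢ·ℓᵢ = 0.05·3 + 0.20·2 + 0.23·2 + 0.11·3 + 0.21·4 + 0.08·3 + 0.12·4 = 2.9 bits/symbol.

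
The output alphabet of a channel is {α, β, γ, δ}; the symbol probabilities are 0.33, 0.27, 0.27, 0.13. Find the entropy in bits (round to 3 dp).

H = −Σ pᵢ log₂ pᵢ.
−0.33·log₂(0.33) = 0.5278
−0.27·log₂(0.27) = 0.5100
−0.27·log₂(0.27) = 0.5100
−0.13·log₂(0.13) = 0.3826
Sum ≈ 1.9305 → 1.931 bits.

1.931 bits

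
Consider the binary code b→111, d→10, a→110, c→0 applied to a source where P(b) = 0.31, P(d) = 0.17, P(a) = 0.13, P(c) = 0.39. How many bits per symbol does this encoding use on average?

2.05 bits/symbol

L̄ = Σ pᵢ·ℓᵢ = 0.31·3 + 0.17·2 + 0.13·3 + 0.39·1 = 2.05 bits/symbol.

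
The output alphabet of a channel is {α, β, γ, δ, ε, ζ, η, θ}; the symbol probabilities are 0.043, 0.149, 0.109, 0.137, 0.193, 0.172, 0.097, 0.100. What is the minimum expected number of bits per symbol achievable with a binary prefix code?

2.947 bits/symbol

Repeatedly combine the two least-probable nodes; the expected code length is the sum of the merged weights.
merge 43/1000 + 97/1000 → 7/50
merge 1/10 + 109/1000 → 209/1000
merge 137/1000 + 7/50 → 277/1000
merge 149/1000 + 43/250 → 321/1000
merge 193/1000 + 209/1000 → 201/500
merge 277/1000 + 321/1000 → 299/500
merge 201/500 + 299/500 → 1
L = 7/50 + 209/1000 + 277/1000 + 321/1000 + 201/500 + 299/500 + 1 = 2947/1000 = 2.947 bits/symbol.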